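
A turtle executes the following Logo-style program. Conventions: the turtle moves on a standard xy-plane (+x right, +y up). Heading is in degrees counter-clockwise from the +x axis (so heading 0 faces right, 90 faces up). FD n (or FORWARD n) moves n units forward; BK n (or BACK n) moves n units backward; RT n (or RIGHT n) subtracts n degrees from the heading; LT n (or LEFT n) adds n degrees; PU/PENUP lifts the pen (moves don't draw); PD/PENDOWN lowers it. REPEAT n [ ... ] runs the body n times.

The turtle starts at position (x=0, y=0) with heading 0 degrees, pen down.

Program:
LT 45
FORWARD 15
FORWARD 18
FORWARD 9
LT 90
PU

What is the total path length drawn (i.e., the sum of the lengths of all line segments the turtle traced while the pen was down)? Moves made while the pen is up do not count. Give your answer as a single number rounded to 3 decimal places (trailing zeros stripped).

Answer: 42

Derivation:
Executing turtle program step by step:
Start: pos=(0,0), heading=0, pen down
LT 45: heading 0 -> 45
FD 15: (0,0) -> (10.607,10.607) [heading=45, draw]
FD 18: (10.607,10.607) -> (23.335,23.335) [heading=45, draw]
FD 9: (23.335,23.335) -> (29.698,29.698) [heading=45, draw]
LT 90: heading 45 -> 135
PU: pen up
Final: pos=(29.698,29.698), heading=135, 3 segment(s) drawn

Segment lengths:
  seg 1: (0,0) -> (10.607,10.607), length = 15
  seg 2: (10.607,10.607) -> (23.335,23.335), length = 18
  seg 3: (23.335,23.335) -> (29.698,29.698), length = 9
Total = 42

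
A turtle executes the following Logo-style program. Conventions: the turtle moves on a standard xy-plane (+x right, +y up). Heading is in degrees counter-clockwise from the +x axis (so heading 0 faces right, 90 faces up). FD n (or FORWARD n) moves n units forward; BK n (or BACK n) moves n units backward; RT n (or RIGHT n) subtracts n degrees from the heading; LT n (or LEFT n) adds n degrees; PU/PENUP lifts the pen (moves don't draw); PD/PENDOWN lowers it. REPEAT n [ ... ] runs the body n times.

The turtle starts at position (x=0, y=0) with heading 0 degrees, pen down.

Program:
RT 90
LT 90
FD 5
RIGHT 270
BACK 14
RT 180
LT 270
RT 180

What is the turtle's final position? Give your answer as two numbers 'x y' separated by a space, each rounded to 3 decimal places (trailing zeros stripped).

Executing turtle program step by step:
Start: pos=(0,0), heading=0, pen down
RT 90: heading 0 -> 270
LT 90: heading 270 -> 0
FD 5: (0,0) -> (5,0) [heading=0, draw]
RT 270: heading 0 -> 90
BK 14: (5,0) -> (5,-14) [heading=90, draw]
RT 180: heading 90 -> 270
LT 270: heading 270 -> 180
RT 180: heading 180 -> 0
Final: pos=(5,-14), heading=0, 2 segment(s) drawn

Answer: 5 -14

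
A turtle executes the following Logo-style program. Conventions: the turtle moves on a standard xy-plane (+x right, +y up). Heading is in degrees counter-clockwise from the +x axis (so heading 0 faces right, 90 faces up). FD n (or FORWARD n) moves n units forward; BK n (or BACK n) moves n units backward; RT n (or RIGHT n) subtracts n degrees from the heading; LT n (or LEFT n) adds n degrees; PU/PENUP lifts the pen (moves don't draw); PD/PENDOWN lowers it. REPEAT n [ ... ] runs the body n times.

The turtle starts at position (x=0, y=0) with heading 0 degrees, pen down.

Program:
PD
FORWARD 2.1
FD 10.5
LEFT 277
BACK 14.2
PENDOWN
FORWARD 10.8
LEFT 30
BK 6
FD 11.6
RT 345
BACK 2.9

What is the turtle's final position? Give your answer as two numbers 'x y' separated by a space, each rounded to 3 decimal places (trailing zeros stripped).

Answer: 13.271 0.688

Derivation:
Executing turtle program step by step:
Start: pos=(0,0), heading=0, pen down
PD: pen down
FD 2.1: (0,0) -> (2.1,0) [heading=0, draw]
FD 10.5: (2.1,0) -> (12.6,0) [heading=0, draw]
LT 277: heading 0 -> 277
BK 14.2: (12.6,0) -> (10.869,14.094) [heading=277, draw]
PD: pen down
FD 10.8: (10.869,14.094) -> (12.186,3.375) [heading=277, draw]
LT 30: heading 277 -> 307
BK 6: (12.186,3.375) -> (8.575,8.166) [heading=307, draw]
FD 11.6: (8.575,8.166) -> (15.556,-1.098) [heading=307, draw]
RT 345: heading 307 -> 322
BK 2.9: (15.556,-1.098) -> (13.271,0.688) [heading=322, draw]
Final: pos=(13.271,0.688), heading=322, 7 segment(s) drawn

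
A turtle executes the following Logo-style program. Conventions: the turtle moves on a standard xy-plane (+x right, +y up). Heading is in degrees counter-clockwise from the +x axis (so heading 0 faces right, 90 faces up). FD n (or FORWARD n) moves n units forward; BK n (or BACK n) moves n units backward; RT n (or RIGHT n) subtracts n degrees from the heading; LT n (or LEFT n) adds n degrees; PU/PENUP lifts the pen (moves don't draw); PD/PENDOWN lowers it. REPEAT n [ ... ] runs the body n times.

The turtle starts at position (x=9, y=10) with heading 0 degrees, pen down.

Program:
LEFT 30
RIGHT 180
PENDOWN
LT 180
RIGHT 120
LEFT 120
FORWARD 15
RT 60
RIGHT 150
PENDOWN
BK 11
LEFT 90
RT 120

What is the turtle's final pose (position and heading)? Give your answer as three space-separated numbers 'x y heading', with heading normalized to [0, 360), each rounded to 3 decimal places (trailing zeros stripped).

Answer: 32.99 17.5 150

Derivation:
Executing turtle program step by step:
Start: pos=(9,10), heading=0, pen down
LT 30: heading 0 -> 30
RT 180: heading 30 -> 210
PD: pen down
LT 180: heading 210 -> 30
RT 120: heading 30 -> 270
LT 120: heading 270 -> 30
FD 15: (9,10) -> (21.99,17.5) [heading=30, draw]
RT 60: heading 30 -> 330
RT 150: heading 330 -> 180
PD: pen down
BK 11: (21.99,17.5) -> (32.99,17.5) [heading=180, draw]
LT 90: heading 180 -> 270
RT 120: heading 270 -> 150
Final: pos=(32.99,17.5), heading=150, 2 segment(s) drawn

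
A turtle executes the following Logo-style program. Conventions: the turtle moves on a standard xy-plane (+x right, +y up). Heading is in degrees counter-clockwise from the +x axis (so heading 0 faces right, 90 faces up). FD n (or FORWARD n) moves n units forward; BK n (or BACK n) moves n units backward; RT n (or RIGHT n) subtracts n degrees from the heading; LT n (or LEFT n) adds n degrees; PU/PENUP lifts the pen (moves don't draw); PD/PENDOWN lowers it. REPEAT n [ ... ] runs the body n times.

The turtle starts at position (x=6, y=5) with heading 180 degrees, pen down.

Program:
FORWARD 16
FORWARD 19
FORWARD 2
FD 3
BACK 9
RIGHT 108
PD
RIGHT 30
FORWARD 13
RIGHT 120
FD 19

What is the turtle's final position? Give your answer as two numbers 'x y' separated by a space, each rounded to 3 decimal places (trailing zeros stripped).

Executing turtle program step by step:
Start: pos=(6,5), heading=180, pen down
FD 16: (6,5) -> (-10,5) [heading=180, draw]
FD 19: (-10,5) -> (-29,5) [heading=180, draw]
FD 2: (-29,5) -> (-31,5) [heading=180, draw]
FD 3: (-31,5) -> (-34,5) [heading=180, draw]
BK 9: (-34,5) -> (-25,5) [heading=180, draw]
RT 108: heading 180 -> 72
PD: pen down
RT 30: heading 72 -> 42
FD 13: (-25,5) -> (-15.339,13.699) [heading=42, draw]
RT 120: heading 42 -> 282
FD 19: (-15.339,13.699) -> (-11.389,-4.886) [heading=282, draw]
Final: pos=(-11.389,-4.886), heading=282, 7 segment(s) drawn

Answer: -11.389 -4.886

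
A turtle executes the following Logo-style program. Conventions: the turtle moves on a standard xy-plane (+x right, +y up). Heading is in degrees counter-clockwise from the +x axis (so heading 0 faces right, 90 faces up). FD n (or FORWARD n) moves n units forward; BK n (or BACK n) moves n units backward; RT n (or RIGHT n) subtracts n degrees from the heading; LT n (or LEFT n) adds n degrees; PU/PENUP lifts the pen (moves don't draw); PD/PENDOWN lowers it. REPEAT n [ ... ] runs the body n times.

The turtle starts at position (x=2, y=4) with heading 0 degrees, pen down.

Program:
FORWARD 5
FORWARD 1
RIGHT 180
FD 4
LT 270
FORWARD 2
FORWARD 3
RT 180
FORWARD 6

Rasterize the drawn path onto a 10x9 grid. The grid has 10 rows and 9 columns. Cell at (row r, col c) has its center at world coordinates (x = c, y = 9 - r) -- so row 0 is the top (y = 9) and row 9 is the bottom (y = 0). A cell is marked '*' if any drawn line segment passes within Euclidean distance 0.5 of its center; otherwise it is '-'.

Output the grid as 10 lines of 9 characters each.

Answer: ----*----
----*----
----*----
----*----
----*----
--*******
----*----
---------
---------
---------

Derivation:
Segment 0: (2,4) -> (7,4)
Segment 1: (7,4) -> (8,4)
Segment 2: (8,4) -> (4,4)
Segment 3: (4,4) -> (4,6)
Segment 4: (4,6) -> (4,9)
Segment 5: (4,9) -> (4,3)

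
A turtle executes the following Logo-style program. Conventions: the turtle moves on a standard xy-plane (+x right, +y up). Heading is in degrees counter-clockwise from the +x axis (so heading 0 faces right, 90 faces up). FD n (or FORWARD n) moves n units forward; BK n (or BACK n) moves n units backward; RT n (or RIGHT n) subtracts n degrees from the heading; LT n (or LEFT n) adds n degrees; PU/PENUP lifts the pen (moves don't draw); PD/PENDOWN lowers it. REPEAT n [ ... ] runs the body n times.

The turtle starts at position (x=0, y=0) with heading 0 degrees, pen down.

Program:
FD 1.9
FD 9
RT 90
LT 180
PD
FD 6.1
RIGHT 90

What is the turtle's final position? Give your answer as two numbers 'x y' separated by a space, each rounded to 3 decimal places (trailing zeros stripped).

Answer: 10.9 6.1

Derivation:
Executing turtle program step by step:
Start: pos=(0,0), heading=0, pen down
FD 1.9: (0,0) -> (1.9,0) [heading=0, draw]
FD 9: (1.9,0) -> (10.9,0) [heading=0, draw]
RT 90: heading 0 -> 270
LT 180: heading 270 -> 90
PD: pen down
FD 6.1: (10.9,0) -> (10.9,6.1) [heading=90, draw]
RT 90: heading 90 -> 0
Final: pos=(10.9,6.1), heading=0, 3 segment(s) drawn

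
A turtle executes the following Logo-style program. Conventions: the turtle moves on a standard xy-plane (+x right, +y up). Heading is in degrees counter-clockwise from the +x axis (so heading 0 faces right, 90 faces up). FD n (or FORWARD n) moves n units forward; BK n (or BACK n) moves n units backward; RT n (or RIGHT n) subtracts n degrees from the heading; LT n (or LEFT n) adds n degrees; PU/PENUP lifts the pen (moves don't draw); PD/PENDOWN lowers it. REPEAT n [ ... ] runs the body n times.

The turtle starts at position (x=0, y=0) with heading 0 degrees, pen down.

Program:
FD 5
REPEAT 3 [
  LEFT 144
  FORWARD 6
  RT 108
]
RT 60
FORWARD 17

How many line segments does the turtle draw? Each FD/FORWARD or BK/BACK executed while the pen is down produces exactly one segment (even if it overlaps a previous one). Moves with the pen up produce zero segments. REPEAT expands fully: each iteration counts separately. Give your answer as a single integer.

Executing turtle program step by step:
Start: pos=(0,0), heading=0, pen down
FD 5: (0,0) -> (5,0) [heading=0, draw]
REPEAT 3 [
  -- iteration 1/3 --
  LT 144: heading 0 -> 144
  FD 6: (5,0) -> (0.146,3.527) [heading=144, draw]
  RT 108: heading 144 -> 36
  -- iteration 2/3 --
  LT 144: heading 36 -> 180
  FD 6: (0.146,3.527) -> (-5.854,3.527) [heading=180, draw]
  RT 108: heading 180 -> 72
  -- iteration 3/3 --
  LT 144: heading 72 -> 216
  FD 6: (-5.854,3.527) -> (-10.708,0) [heading=216, draw]
  RT 108: heading 216 -> 108
]
RT 60: heading 108 -> 48
FD 17: (-10.708,0) -> (0.667,12.633) [heading=48, draw]
Final: pos=(0.667,12.633), heading=48, 5 segment(s) drawn
Segments drawn: 5

Answer: 5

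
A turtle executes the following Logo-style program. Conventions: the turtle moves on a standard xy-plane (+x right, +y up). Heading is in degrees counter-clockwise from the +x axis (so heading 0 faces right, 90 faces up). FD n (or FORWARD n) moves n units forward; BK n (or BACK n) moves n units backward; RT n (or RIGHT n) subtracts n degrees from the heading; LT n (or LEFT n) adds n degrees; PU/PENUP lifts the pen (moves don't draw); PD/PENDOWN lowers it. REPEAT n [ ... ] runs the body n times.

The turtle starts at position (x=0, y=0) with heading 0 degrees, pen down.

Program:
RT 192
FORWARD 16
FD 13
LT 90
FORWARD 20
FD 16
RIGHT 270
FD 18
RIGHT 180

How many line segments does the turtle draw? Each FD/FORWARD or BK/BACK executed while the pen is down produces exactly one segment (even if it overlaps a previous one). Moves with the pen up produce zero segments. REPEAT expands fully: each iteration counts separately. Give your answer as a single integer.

Answer: 5

Derivation:
Executing turtle program step by step:
Start: pos=(0,0), heading=0, pen down
RT 192: heading 0 -> 168
FD 16: (0,0) -> (-15.65,3.327) [heading=168, draw]
FD 13: (-15.65,3.327) -> (-28.366,6.029) [heading=168, draw]
LT 90: heading 168 -> 258
FD 20: (-28.366,6.029) -> (-32.525,-13.534) [heading=258, draw]
FD 16: (-32.525,-13.534) -> (-35.851,-29.184) [heading=258, draw]
RT 270: heading 258 -> 348
FD 18: (-35.851,-29.184) -> (-18.244,-32.926) [heading=348, draw]
RT 180: heading 348 -> 168
Final: pos=(-18.244,-32.926), heading=168, 5 segment(s) drawn
Segments drawn: 5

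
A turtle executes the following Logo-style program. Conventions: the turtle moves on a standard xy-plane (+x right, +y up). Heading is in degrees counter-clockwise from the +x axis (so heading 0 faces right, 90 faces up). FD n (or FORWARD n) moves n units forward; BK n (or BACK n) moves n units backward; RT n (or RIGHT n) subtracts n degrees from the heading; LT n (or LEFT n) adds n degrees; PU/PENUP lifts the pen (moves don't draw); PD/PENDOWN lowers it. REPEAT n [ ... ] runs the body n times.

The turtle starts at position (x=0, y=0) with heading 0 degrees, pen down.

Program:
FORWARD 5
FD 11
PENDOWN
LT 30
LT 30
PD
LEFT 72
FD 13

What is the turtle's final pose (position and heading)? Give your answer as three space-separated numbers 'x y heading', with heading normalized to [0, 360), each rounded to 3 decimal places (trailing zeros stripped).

Executing turtle program step by step:
Start: pos=(0,0), heading=0, pen down
FD 5: (0,0) -> (5,0) [heading=0, draw]
FD 11: (5,0) -> (16,0) [heading=0, draw]
PD: pen down
LT 30: heading 0 -> 30
LT 30: heading 30 -> 60
PD: pen down
LT 72: heading 60 -> 132
FD 13: (16,0) -> (7.301,9.661) [heading=132, draw]
Final: pos=(7.301,9.661), heading=132, 3 segment(s) drawn

Answer: 7.301 9.661 132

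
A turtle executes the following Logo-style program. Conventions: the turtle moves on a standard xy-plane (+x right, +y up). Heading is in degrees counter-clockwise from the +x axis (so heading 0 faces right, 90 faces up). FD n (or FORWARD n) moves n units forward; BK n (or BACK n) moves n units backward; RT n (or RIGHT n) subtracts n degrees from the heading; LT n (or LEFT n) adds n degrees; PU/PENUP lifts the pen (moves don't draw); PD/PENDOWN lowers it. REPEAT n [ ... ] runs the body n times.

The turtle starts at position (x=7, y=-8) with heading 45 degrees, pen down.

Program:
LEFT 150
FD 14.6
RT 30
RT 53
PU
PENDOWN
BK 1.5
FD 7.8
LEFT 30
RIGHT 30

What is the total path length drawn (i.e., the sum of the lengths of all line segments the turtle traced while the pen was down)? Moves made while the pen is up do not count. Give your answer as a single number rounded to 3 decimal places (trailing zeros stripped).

Executing turtle program step by step:
Start: pos=(7,-8), heading=45, pen down
LT 150: heading 45 -> 195
FD 14.6: (7,-8) -> (-7.103,-11.779) [heading=195, draw]
RT 30: heading 195 -> 165
RT 53: heading 165 -> 112
PU: pen up
PD: pen down
BK 1.5: (-7.103,-11.779) -> (-6.541,-13.17) [heading=112, draw]
FD 7.8: (-6.541,-13.17) -> (-9.463,-5.937) [heading=112, draw]
LT 30: heading 112 -> 142
RT 30: heading 142 -> 112
Final: pos=(-9.463,-5.937), heading=112, 3 segment(s) drawn

Segment lengths:
  seg 1: (7,-8) -> (-7.103,-11.779), length = 14.6
  seg 2: (-7.103,-11.779) -> (-6.541,-13.17), length = 1.5
  seg 3: (-6.541,-13.17) -> (-9.463,-5.937), length = 7.8
Total = 23.9

Answer: 23.9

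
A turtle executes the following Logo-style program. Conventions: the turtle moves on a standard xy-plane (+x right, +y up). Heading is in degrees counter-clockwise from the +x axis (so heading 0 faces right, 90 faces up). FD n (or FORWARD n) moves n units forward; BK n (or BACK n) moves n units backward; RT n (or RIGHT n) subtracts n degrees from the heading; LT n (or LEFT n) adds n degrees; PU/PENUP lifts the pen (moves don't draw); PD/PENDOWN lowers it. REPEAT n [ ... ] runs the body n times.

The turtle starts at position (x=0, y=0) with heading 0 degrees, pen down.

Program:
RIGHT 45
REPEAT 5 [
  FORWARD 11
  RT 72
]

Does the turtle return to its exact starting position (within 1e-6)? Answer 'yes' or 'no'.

Answer: yes

Derivation:
Executing turtle program step by step:
Start: pos=(0,0), heading=0, pen down
RT 45: heading 0 -> 315
REPEAT 5 [
  -- iteration 1/5 --
  FD 11: (0,0) -> (7.778,-7.778) [heading=315, draw]
  RT 72: heading 315 -> 243
  -- iteration 2/5 --
  FD 11: (7.778,-7.778) -> (2.784,-17.579) [heading=243, draw]
  RT 72: heading 243 -> 171
  -- iteration 3/5 --
  FD 11: (2.784,-17.579) -> (-8.08,-15.858) [heading=171, draw]
  RT 72: heading 171 -> 99
  -- iteration 4/5 --
  FD 11: (-8.08,-15.858) -> (-9.801,-4.994) [heading=99, draw]
  RT 72: heading 99 -> 27
  -- iteration 5/5 --
  FD 11: (-9.801,-4.994) -> (0,0) [heading=27, draw]
  RT 72: heading 27 -> 315
]
Final: pos=(0,0), heading=315, 5 segment(s) drawn

Start position: (0, 0)
Final position: (0, 0)
Distance = 0; < 1e-6 -> CLOSED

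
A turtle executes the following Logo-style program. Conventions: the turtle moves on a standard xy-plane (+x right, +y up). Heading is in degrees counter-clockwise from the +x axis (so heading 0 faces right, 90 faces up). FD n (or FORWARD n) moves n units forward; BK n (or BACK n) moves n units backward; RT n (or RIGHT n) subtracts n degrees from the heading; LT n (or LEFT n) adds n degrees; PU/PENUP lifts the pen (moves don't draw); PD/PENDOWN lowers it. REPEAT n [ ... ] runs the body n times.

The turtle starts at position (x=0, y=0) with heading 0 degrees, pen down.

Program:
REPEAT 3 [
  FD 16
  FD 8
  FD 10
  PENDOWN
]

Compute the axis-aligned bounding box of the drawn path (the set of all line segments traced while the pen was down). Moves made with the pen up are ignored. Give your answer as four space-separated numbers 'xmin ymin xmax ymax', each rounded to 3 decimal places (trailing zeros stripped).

Executing turtle program step by step:
Start: pos=(0,0), heading=0, pen down
REPEAT 3 [
  -- iteration 1/3 --
  FD 16: (0,0) -> (16,0) [heading=0, draw]
  FD 8: (16,0) -> (24,0) [heading=0, draw]
  FD 10: (24,0) -> (34,0) [heading=0, draw]
  PD: pen down
  -- iteration 2/3 --
  FD 16: (34,0) -> (50,0) [heading=0, draw]
  FD 8: (50,0) -> (58,0) [heading=0, draw]
  FD 10: (58,0) -> (68,0) [heading=0, draw]
  PD: pen down
  -- iteration 3/3 --
  FD 16: (68,0) -> (84,0) [heading=0, draw]
  FD 8: (84,0) -> (92,0) [heading=0, draw]
  FD 10: (92,0) -> (102,0) [heading=0, draw]
  PD: pen down
]
Final: pos=(102,0), heading=0, 9 segment(s) drawn

Segment endpoints: x in {0, 16, 24, 34, 50, 58, 68, 84, 92, 102}, y in {0}
xmin=0, ymin=0, xmax=102, ymax=0

Answer: 0 0 102 0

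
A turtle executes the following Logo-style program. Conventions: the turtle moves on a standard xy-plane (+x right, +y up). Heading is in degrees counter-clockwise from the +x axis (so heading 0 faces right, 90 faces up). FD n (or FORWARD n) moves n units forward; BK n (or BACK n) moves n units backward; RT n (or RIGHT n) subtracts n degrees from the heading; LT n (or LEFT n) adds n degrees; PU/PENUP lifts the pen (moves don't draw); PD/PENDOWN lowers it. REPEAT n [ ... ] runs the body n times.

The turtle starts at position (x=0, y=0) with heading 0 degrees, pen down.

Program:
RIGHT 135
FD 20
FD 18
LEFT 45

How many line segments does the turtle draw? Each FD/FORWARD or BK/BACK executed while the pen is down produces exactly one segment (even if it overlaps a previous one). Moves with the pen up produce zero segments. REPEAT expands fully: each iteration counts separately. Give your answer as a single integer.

Answer: 2

Derivation:
Executing turtle program step by step:
Start: pos=(0,0), heading=0, pen down
RT 135: heading 0 -> 225
FD 20: (0,0) -> (-14.142,-14.142) [heading=225, draw]
FD 18: (-14.142,-14.142) -> (-26.87,-26.87) [heading=225, draw]
LT 45: heading 225 -> 270
Final: pos=(-26.87,-26.87), heading=270, 2 segment(s) drawn
Segments drawn: 2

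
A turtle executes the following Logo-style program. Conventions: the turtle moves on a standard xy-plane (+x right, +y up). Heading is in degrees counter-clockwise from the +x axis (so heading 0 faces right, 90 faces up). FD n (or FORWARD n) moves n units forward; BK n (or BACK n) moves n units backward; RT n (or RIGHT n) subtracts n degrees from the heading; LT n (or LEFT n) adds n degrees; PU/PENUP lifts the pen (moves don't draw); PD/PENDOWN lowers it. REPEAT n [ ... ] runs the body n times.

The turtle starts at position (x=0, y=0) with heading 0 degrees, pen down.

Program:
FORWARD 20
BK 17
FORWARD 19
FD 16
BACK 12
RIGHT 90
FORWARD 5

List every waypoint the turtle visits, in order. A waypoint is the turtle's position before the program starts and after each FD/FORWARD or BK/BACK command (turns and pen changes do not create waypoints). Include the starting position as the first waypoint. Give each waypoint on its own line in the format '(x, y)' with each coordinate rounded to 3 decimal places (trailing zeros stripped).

Answer: (0, 0)
(20, 0)
(3, 0)
(22, 0)
(38, 0)
(26, 0)
(26, -5)

Derivation:
Executing turtle program step by step:
Start: pos=(0,0), heading=0, pen down
FD 20: (0,0) -> (20,0) [heading=0, draw]
BK 17: (20,0) -> (3,0) [heading=0, draw]
FD 19: (3,0) -> (22,0) [heading=0, draw]
FD 16: (22,0) -> (38,0) [heading=0, draw]
BK 12: (38,0) -> (26,0) [heading=0, draw]
RT 90: heading 0 -> 270
FD 5: (26,0) -> (26,-5) [heading=270, draw]
Final: pos=(26,-5), heading=270, 6 segment(s) drawn
Waypoints (7 total):
(0, 0)
(20, 0)
(3, 0)
(22, 0)
(38, 0)
(26, 0)
(26, -5)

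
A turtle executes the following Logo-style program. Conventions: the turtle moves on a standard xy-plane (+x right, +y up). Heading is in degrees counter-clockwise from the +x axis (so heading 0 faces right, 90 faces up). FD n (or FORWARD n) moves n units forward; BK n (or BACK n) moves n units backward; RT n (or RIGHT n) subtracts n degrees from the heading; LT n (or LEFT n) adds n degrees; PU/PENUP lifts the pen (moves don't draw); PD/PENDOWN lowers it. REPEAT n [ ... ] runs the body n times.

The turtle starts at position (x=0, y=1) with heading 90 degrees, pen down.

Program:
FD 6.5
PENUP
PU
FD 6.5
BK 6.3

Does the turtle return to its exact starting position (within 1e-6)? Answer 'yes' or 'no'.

Executing turtle program step by step:
Start: pos=(0,1), heading=90, pen down
FD 6.5: (0,1) -> (0,7.5) [heading=90, draw]
PU: pen up
PU: pen up
FD 6.5: (0,7.5) -> (0,14) [heading=90, move]
BK 6.3: (0,14) -> (0,7.7) [heading=90, move]
Final: pos=(0,7.7), heading=90, 1 segment(s) drawn

Start position: (0, 1)
Final position: (0, 7.7)
Distance = 6.7; >= 1e-6 -> NOT closed

Answer: no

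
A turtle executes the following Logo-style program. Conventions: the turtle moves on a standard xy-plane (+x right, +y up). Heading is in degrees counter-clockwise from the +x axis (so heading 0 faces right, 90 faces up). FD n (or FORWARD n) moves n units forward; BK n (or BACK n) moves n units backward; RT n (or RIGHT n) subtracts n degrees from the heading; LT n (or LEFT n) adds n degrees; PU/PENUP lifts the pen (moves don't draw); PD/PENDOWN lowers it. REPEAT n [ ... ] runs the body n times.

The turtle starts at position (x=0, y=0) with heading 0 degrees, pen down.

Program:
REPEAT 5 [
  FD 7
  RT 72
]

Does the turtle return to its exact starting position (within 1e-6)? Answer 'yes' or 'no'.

Executing turtle program step by step:
Start: pos=(0,0), heading=0, pen down
REPEAT 5 [
  -- iteration 1/5 --
  FD 7: (0,0) -> (7,0) [heading=0, draw]
  RT 72: heading 0 -> 288
  -- iteration 2/5 --
  FD 7: (7,0) -> (9.163,-6.657) [heading=288, draw]
  RT 72: heading 288 -> 216
  -- iteration 3/5 --
  FD 7: (9.163,-6.657) -> (3.5,-10.772) [heading=216, draw]
  RT 72: heading 216 -> 144
  -- iteration 4/5 --
  FD 7: (3.5,-10.772) -> (-2.163,-6.657) [heading=144, draw]
  RT 72: heading 144 -> 72
  -- iteration 5/5 --
  FD 7: (-2.163,-6.657) -> (0,0) [heading=72, draw]
  RT 72: heading 72 -> 0
]
Final: pos=(0,0), heading=0, 5 segment(s) drawn

Start position: (0, 0)
Final position: (0, 0)
Distance = 0; < 1e-6 -> CLOSED

Answer: yes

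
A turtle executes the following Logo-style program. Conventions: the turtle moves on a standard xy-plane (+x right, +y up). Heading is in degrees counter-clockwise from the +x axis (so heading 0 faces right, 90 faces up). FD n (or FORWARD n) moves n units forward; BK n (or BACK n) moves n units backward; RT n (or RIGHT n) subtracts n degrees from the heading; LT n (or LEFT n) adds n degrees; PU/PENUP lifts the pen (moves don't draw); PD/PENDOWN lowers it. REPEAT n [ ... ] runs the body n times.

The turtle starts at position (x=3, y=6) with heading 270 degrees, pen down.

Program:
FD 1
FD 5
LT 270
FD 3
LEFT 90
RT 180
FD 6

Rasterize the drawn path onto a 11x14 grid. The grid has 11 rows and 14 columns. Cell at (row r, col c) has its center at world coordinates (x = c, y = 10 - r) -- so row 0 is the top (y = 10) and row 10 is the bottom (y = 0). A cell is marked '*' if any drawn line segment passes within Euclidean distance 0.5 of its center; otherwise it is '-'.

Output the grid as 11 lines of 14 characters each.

Segment 0: (3,6) -> (3,5)
Segment 1: (3,5) -> (3,0)
Segment 2: (3,0) -> (-0,0)
Segment 3: (-0,0) -> (0,6)

Answer: --------------
--------------
--------------
--------------
*--*----------
*--*----------
*--*----------
*--*----------
*--*----------
*--*----------
****----------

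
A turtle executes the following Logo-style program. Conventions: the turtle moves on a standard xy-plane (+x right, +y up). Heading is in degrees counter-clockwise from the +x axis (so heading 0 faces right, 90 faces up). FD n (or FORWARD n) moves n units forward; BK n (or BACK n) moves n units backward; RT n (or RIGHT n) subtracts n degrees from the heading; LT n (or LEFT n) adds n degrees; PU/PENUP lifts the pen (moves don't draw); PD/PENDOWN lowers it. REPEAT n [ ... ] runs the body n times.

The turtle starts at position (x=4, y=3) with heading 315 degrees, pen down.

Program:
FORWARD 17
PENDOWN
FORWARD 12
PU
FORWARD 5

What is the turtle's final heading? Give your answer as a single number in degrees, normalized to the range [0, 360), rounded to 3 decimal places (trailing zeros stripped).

Answer: 315

Derivation:
Executing turtle program step by step:
Start: pos=(4,3), heading=315, pen down
FD 17: (4,3) -> (16.021,-9.021) [heading=315, draw]
PD: pen down
FD 12: (16.021,-9.021) -> (24.506,-17.506) [heading=315, draw]
PU: pen up
FD 5: (24.506,-17.506) -> (28.042,-21.042) [heading=315, move]
Final: pos=(28.042,-21.042), heading=315, 2 segment(s) drawn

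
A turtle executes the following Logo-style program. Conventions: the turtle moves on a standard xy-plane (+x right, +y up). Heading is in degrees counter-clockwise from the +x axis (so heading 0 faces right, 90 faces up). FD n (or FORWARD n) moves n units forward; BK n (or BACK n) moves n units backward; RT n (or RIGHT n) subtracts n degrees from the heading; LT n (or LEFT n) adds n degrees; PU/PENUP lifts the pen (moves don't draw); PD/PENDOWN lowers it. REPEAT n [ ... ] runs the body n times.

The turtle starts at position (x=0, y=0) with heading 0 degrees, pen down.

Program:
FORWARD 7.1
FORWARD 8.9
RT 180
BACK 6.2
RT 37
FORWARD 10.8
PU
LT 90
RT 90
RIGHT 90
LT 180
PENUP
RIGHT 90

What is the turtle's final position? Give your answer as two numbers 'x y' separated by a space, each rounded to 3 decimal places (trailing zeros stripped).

Executing turtle program step by step:
Start: pos=(0,0), heading=0, pen down
FD 7.1: (0,0) -> (7.1,0) [heading=0, draw]
FD 8.9: (7.1,0) -> (16,0) [heading=0, draw]
RT 180: heading 0 -> 180
BK 6.2: (16,0) -> (22.2,0) [heading=180, draw]
RT 37: heading 180 -> 143
FD 10.8: (22.2,0) -> (13.575,6.5) [heading=143, draw]
PU: pen up
LT 90: heading 143 -> 233
RT 90: heading 233 -> 143
RT 90: heading 143 -> 53
LT 180: heading 53 -> 233
PU: pen up
RT 90: heading 233 -> 143
Final: pos=(13.575,6.5), heading=143, 4 segment(s) drawn

Answer: 13.575 6.5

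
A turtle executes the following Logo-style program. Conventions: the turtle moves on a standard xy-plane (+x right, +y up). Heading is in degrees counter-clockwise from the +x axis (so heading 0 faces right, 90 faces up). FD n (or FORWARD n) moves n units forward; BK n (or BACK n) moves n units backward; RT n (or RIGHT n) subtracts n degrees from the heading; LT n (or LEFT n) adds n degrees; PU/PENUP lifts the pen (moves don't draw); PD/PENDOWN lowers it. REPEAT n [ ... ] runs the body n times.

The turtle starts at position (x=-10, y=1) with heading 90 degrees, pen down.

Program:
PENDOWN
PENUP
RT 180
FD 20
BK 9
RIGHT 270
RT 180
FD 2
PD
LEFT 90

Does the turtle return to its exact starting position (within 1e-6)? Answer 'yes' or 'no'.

Answer: no

Derivation:
Executing turtle program step by step:
Start: pos=(-10,1), heading=90, pen down
PD: pen down
PU: pen up
RT 180: heading 90 -> 270
FD 20: (-10,1) -> (-10,-19) [heading=270, move]
BK 9: (-10,-19) -> (-10,-10) [heading=270, move]
RT 270: heading 270 -> 0
RT 180: heading 0 -> 180
FD 2: (-10,-10) -> (-12,-10) [heading=180, move]
PD: pen down
LT 90: heading 180 -> 270
Final: pos=(-12,-10), heading=270, 0 segment(s) drawn

Start position: (-10, 1)
Final position: (-12, -10)
Distance = 11.18; >= 1e-6 -> NOT closed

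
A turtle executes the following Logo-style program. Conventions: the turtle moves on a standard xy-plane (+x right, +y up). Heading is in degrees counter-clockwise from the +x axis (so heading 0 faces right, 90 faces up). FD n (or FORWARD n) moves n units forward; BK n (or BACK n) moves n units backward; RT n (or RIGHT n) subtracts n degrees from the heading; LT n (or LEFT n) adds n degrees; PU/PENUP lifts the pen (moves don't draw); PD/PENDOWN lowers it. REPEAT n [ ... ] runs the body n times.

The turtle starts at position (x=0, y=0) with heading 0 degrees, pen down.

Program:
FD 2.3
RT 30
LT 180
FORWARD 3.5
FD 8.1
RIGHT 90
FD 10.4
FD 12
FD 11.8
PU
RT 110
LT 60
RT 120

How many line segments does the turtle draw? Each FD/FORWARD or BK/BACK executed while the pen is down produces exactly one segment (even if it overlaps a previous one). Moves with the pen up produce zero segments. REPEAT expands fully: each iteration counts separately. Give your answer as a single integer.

Answer: 6

Derivation:
Executing turtle program step by step:
Start: pos=(0,0), heading=0, pen down
FD 2.3: (0,0) -> (2.3,0) [heading=0, draw]
RT 30: heading 0 -> 330
LT 180: heading 330 -> 150
FD 3.5: (2.3,0) -> (-0.731,1.75) [heading=150, draw]
FD 8.1: (-0.731,1.75) -> (-7.746,5.8) [heading=150, draw]
RT 90: heading 150 -> 60
FD 10.4: (-7.746,5.8) -> (-2.546,14.807) [heading=60, draw]
FD 12: (-2.546,14.807) -> (3.454,25.199) [heading=60, draw]
FD 11.8: (3.454,25.199) -> (9.354,35.418) [heading=60, draw]
PU: pen up
RT 110: heading 60 -> 310
LT 60: heading 310 -> 10
RT 120: heading 10 -> 250
Final: pos=(9.354,35.418), heading=250, 6 segment(s) drawn
Segments drawn: 6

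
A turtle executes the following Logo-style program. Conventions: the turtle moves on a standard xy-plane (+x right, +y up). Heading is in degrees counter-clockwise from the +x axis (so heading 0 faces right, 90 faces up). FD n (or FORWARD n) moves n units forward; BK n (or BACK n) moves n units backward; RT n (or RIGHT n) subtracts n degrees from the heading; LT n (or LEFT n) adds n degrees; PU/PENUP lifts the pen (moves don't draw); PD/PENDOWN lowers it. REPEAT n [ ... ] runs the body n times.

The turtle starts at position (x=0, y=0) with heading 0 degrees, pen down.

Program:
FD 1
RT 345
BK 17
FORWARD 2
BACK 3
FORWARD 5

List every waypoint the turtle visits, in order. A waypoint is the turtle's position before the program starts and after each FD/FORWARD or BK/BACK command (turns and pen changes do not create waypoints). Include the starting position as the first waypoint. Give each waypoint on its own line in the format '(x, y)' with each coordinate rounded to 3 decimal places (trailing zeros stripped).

Answer: (0, 0)
(1, 0)
(-15.421, -4.4)
(-13.489, -3.882)
(-16.387, -4.659)
(-11.557, -3.365)

Derivation:
Executing turtle program step by step:
Start: pos=(0,0), heading=0, pen down
FD 1: (0,0) -> (1,0) [heading=0, draw]
RT 345: heading 0 -> 15
BK 17: (1,0) -> (-15.421,-4.4) [heading=15, draw]
FD 2: (-15.421,-4.4) -> (-13.489,-3.882) [heading=15, draw]
BK 3: (-13.489,-3.882) -> (-16.387,-4.659) [heading=15, draw]
FD 5: (-16.387,-4.659) -> (-11.557,-3.365) [heading=15, draw]
Final: pos=(-11.557,-3.365), heading=15, 5 segment(s) drawn
Waypoints (6 total):
(0, 0)
(1, 0)
(-15.421, -4.4)
(-13.489, -3.882)
(-16.387, -4.659)
(-11.557, -3.365)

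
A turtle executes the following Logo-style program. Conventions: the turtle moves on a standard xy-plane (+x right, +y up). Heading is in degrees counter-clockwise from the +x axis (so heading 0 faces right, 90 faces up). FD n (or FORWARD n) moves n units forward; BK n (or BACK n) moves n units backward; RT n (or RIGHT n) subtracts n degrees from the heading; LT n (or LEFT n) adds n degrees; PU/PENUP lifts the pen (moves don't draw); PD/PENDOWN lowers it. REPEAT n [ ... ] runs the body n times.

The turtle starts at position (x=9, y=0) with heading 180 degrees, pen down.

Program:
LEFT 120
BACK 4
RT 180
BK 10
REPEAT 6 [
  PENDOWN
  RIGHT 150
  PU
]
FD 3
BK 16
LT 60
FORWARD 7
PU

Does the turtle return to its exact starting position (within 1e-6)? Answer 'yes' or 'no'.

Executing turtle program step by step:
Start: pos=(9,0), heading=180, pen down
LT 120: heading 180 -> 300
BK 4: (9,0) -> (7,3.464) [heading=300, draw]
RT 180: heading 300 -> 120
BK 10: (7,3.464) -> (12,-5.196) [heading=120, draw]
REPEAT 6 [
  -- iteration 1/6 --
  PD: pen down
  RT 150: heading 120 -> 330
  PU: pen up
  -- iteration 2/6 --
  PD: pen down
  RT 150: heading 330 -> 180
  PU: pen up
  -- iteration 3/6 --
  PD: pen down
  RT 150: heading 180 -> 30
  PU: pen up
  -- iteration 4/6 --
  PD: pen down
  RT 150: heading 30 -> 240
  PU: pen up
  -- iteration 5/6 --
  PD: pen down
  RT 150: heading 240 -> 90
  PU: pen up
  -- iteration 6/6 --
  PD: pen down
  RT 150: heading 90 -> 300
  PU: pen up
]
FD 3: (12,-5.196) -> (13.5,-7.794) [heading=300, move]
BK 16: (13.5,-7.794) -> (5.5,6.062) [heading=300, move]
LT 60: heading 300 -> 0
FD 7: (5.5,6.062) -> (12.5,6.062) [heading=0, move]
PU: pen up
Final: pos=(12.5,6.062), heading=0, 2 segment(s) drawn

Start position: (9, 0)
Final position: (12.5, 6.062)
Distance = 7; >= 1e-6 -> NOT closed

Answer: no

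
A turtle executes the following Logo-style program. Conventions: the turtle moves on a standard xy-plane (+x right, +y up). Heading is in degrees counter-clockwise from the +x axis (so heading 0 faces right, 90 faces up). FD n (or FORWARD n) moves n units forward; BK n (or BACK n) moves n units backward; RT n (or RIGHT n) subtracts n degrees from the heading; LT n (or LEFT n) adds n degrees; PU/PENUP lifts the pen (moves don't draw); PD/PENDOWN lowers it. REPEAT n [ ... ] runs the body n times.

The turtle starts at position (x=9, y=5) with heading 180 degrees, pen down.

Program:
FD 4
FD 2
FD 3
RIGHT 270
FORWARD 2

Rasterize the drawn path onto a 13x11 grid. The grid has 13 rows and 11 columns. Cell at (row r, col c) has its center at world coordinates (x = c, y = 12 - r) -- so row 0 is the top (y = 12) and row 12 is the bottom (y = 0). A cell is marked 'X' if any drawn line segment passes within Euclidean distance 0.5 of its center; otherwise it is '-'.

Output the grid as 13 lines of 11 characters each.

Answer: -----------
-----------
-----------
-----------
-----------
-----------
-----------
XXXXXXXXXX-
X----------
X----------
-----------
-----------
-----------

Derivation:
Segment 0: (9,5) -> (5,5)
Segment 1: (5,5) -> (3,5)
Segment 2: (3,5) -> (0,5)
Segment 3: (0,5) -> (0,3)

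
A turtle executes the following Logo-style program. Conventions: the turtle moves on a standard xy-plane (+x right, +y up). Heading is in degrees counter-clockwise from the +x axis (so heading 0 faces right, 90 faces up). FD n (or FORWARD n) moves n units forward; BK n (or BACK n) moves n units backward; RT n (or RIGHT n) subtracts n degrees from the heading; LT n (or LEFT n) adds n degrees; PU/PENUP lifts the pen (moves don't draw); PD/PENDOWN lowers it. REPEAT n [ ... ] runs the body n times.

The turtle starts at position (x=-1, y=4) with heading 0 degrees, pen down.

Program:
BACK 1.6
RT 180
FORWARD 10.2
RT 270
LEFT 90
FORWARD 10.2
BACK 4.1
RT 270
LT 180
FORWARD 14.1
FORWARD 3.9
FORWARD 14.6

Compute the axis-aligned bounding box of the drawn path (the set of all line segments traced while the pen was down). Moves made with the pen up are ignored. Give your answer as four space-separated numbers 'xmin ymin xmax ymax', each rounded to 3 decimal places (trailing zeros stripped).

Answer: -12.8 -28.6 -1 4

Derivation:
Executing turtle program step by step:
Start: pos=(-1,4), heading=0, pen down
BK 1.6: (-1,4) -> (-2.6,4) [heading=0, draw]
RT 180: heading 0 -> 180
FD 10.2: (-2.6,4) -> (-12.8,4) [heading=180, draw]
RT 270: heading 180 -> 270
LT 90: heading 270 -> 0
FD 10.2: (-12.8,4) -> (-2.6,4) [heading=0, draw]
BK 4.1: (-2.6,4) -> (-6.7,4) [heading=0, draw]
RT 270: heading 0 -> 90
LT 180: heading 90 -> 270
FD 14.1: (-6.7,4) -> (-6.7,-10.1) [heading=270, draw]
FD 3.9: (-6.7,-10.1) -> (-6.7,-14) [heading=270, draw]
FD 14.6: (-6.7,-14) -> (-6.7,-28.6) [heading=270, draw]
Final: pos=(-6.7,-28.6), heading=270, 7 segment(s) drawn

Segment endpoints: x in {-12.8, -6.7, -6.7, -6.7, -6.7, -2.6, -2.6, -1}, y in {-28.6, -14, -10.1, 4, 4, 4}
xmin=-12.8, ymin=-28.6, xmax=-1, ymax=4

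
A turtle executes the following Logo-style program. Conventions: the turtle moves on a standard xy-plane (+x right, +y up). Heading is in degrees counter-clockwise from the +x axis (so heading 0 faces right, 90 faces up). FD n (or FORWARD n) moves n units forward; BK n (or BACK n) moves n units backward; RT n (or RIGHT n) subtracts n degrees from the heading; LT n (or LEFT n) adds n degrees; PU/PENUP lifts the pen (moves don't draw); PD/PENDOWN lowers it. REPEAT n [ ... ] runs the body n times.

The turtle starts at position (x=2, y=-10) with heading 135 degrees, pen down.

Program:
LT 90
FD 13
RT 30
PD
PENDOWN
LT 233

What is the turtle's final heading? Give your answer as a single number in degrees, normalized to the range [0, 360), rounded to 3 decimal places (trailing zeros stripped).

Executing turtle program step by step:
Start: pos=(2,-10), heading=135, pen down
LT 90: heading 135 -> 225
FD 13: (2,-10) -> (-7.192,-19.192) [heading=225, draw]
RT 30: heading 225 -> 195
PD: pen down
PD: pen down
LT 233: heading 195 -> 68
Final: pos=(-7.192,-19.192), heading=68, 1 segment(s) drawn

Answer: 68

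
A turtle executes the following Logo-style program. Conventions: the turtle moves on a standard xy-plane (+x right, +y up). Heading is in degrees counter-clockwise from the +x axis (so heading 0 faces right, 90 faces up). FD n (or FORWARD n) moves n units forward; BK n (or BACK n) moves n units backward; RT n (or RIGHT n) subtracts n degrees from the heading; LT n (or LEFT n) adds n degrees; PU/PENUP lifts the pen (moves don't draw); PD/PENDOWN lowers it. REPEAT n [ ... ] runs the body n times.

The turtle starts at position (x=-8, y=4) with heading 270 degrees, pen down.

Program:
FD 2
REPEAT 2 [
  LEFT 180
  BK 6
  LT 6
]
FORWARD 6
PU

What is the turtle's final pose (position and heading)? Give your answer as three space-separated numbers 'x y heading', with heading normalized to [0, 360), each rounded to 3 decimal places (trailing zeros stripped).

Executing turtle program step by step:
Start: pos=(-8,4), heading=270, pen down
FD 2: (-8,4) -> (-8,2) [heading=270, draw]
REPEAT 2 [
  -- iteration 1/2 --
  LT 180: heading 270 -> 90
  BK 6: (-8,2) -> (-8,-4) [heading=90, draw]
  LT 6: heading 90 -> 96
  -- iteration 2/2 --
  LT 180: heading 96 -> 276
  BK 6: (-8,-4) -> (-8.627,1.967) [heading=276, draw]
  LT 6: heading 276 -> 282
]
FD 6: (-8.627,1.967) -> (-7.38,-3.902) [heading=282, draw]
PU: pen up
Final: pos=(-7.38,-3.902), heading=282, 4 segment(s) drawn

Answer: -7.38 -3.902 282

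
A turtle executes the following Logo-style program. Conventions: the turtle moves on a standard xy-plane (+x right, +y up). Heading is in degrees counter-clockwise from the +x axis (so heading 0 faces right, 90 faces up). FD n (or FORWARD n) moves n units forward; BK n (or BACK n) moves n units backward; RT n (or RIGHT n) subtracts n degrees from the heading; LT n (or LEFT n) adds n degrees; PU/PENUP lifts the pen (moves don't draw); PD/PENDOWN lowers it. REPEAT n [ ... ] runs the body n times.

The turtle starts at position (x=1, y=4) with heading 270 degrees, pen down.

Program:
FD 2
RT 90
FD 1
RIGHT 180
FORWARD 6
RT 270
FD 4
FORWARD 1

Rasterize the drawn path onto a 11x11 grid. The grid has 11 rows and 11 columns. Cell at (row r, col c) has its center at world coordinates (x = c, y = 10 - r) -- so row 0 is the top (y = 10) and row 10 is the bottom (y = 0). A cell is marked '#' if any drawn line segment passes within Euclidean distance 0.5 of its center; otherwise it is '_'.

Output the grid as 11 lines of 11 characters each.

Segment 0: (1,4) -> (1,2)
Segment 1: (1,2) -> (-0,2)
Segment 2: (-0,2) -> (6,2)
Segment 3: (6,2) -> (6,6)
Segment 4: (6,6) -> (6,7)

Answer: ___________
___________
___________
______#____
______#____
______#____
_#____#____
_#____#____
#######____
___________
___________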